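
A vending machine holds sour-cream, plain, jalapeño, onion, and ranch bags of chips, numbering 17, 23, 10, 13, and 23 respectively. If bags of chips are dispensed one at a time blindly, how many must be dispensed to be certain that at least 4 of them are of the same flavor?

The worst case takes 3 bags of chips of each flavor without reaching 4 of any: 5 × 3 = 15.
The next bag of chips must bring some flavor to 4, so 15 + 1 = 16.

16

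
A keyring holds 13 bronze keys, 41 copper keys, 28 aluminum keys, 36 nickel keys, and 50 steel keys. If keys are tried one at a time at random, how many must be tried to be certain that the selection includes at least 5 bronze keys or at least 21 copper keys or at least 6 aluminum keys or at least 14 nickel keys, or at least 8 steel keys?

Each of the 5 types has its own threshold; avoid all of them simultaneously.
The worst case stops just short of every target: 4 bronze, 20 copper, 5 aluminum, 13 nickel, 7 steel — 4 + 20 + 5 + 13 + 7 = 49 keys.
One more key must push some type to its target, so 49 + 1 = 50.

50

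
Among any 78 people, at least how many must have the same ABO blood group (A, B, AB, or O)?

20

There are 4 ABO blood groups, which serve as the pigeonholes.
If each of the 4 ABO blood groups held at most 19, the total would be at most 4 × 19 = 76 < 78, a contradiction.
So at least one holds ⌈78/4⌉ = 20.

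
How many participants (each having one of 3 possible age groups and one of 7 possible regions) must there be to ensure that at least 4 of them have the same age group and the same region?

64

There are 3 × 7 = 21 (age group, region) combinations acting as pigeonholes.
With 21 × 3 = 63 participants we could place exactly 3 in each, with no (age group, region) pair reaching 4.
One more forces some (age group, region) pair to hold 4, so 63 + 1 = 64.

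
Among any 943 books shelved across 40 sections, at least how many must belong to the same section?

The 943 books fall into 40 sections.
If each of the 40 sections held at most 23, the total would be at most 40 × 23 = 920 < 943, a contradiction.
So at least one holds ⌈943/40⌉ = 24.

24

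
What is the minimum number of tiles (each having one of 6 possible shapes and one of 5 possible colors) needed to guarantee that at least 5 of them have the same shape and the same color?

There are 6 × 5 = 30 (shape, color) combinations acting as pigeonholes.
With 30 × 4 = 120 tiles we could place exactly 4 in each, with no (shape, color) pair reaching 5.
One more forces some (shape, color) pair to hold 5, so 120 + 1 = 121.

121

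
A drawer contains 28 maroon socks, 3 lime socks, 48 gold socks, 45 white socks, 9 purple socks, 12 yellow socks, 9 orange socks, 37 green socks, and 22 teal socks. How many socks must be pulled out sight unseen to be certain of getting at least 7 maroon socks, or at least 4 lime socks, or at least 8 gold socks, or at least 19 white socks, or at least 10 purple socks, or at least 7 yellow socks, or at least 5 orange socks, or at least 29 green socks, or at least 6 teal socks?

Each of the 9 colors has its own threshold; avoid all of them simultaneously.
The worst case stops just short of every target: 6 maroon, 3 lime, 7 gold, 18 white, 9 purple, 6 yellow, 4 orange, 28 green, 5 teal — 6 + 3 + 7 + 18 + 9 + 6 + 4 + 28 + 5 = 86 socks.
One more sock must push some color to its target, so 86 + 1 = 87.

87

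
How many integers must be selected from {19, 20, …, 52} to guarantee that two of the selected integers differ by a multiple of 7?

8

Use the pigeonhole principle on residue classes: group the integers by remainder mod 7; there are 7 residue classes, each nonempty in this range.
Choosing one from each class (7 integers) avoids any shared remainder.
One more choice must repeat a class, so two differ by a multiple of 7. Hence 7 + 1 = 8.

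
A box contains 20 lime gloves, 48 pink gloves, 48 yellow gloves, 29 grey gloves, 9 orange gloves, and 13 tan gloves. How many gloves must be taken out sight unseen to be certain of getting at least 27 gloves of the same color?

121

Treat the 6 colors as pigeonholes.
In the worst case we take at most 26 of each color, but all 20 lime, all 9 orange, and all 13 tan (fewer than 26), giving 20 + 26 + 26 + 26 + 9 + 13 = 120.
One more glove then forces some color to 27, so 120 + 1 = 121.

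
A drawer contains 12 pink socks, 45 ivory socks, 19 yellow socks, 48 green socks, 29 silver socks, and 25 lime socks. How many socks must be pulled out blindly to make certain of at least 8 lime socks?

To avoid lime socks as long as possible, exhaust the other 5 colors first.
The worst case draws every non-lime sock first: 12 + 45 + 19 + 48 + 29 = 153.
The next 8 draws are then forced to be lime, giving 153 + 8 = 161.

161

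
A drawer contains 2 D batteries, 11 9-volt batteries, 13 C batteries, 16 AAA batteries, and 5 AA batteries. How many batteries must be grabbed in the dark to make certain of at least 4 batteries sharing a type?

15

In the worst case we take at most 3 of each type, but all 2 D (fewer than 3), giving 2 + 3 + 3 + 3 + 3 = 14.
One more battery then forces some type to 4, so 14 + 1 = 15.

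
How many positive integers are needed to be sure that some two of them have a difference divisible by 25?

Use the pigeonhole principle on residue classes: two integers differ by a multiple of 25 exactly when they share a remainder mod 25.
There are 25 residue classes mod 25, so 25 integers can all lie in distinct classes.
One more integer must repeat a residue, giving a difference divisible by 25. So n = 25 + 1 = 26.

26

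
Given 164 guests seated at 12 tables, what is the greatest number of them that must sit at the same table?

14

If each of the 12 tables held at most 13, the total would be at most 12 × 13 = 156 < 164, a contradiction.
So at least one holds ⌈164/12⌉ = 14.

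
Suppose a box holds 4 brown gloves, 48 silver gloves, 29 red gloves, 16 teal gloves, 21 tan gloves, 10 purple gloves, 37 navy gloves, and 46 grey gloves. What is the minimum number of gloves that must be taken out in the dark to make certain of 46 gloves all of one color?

208

In the worst case we take at most 45 of each color, but all 4 brown, all 29 red, all 16 teal, all 21 tan, all 10 purple, and all 37 navy (fewer than 45), giving 4 + 45 + 29 + 16 + 21 + 10 + 37 + 45 = 207.
One more glove then forces some color to 46, so 207 + 1 = 208.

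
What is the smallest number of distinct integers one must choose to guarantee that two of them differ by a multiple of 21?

22

Use the pigeonhole principle on residue classes: two integers differ by a multiple of 21 exactly when they share a remainder mod 21.
There are 21 residue classes mod 21, so 21 integers can all lie in distinct classes.
One more integer must repeat a residue, giving a difference divisible by 21. So n = 21 + 1 = 22.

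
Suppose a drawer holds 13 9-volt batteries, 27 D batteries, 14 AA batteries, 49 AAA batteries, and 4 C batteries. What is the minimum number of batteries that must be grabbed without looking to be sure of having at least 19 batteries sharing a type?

68

Treat the 5 types as pigeonholes.
In the worst case we take at most 18 of each type, but all 13 9-volt, all 14 AA, and all 4 C (fewer than 18), giving 13 + 18 + 14 + 18 + 4 = 67.
One more battery then forces some type to 19, so 67 + 1 = 68.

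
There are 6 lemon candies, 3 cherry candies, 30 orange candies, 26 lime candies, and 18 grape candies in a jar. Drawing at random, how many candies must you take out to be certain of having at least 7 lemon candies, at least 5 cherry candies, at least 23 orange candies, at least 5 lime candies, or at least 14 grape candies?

49

Each of the 5 flavors has its own threshold; avoid all of them simultaneously.
The worst case stops just short of every target: 6 lemon, all 3 cherry, 22 orange, 4 lime, 13 grape — 6 + 3 + 22 + 4 + 13 = 48 candies.
One more candy must push some flavor to its target, so 48 + 1 = 49.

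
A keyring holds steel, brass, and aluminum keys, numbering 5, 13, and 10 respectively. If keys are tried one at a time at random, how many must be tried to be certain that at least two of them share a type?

4

The worst case takes 1 key of each type without reaching 2 of any: 3 × 1 = 3.
The next key must bring some type to 2, so 3 + 1 = 4.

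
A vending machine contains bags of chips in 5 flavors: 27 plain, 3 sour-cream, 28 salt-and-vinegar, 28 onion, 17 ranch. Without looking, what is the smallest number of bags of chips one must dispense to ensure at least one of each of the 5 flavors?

101

The hardest flavor to obtain is sour-cream: we could draw every other bag of chips first — 103 − 3 = 100 bags of chips — without a single sour-cream one.
The next draw must be sour-cream, so 100 + 1 = 101.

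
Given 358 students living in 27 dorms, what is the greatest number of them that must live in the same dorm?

14

If each of the 27 dorms held at most 13, the total would be at most 27 × 13 = 351 < 358, a contradiction.
So at least one holds ⌈358/27⌉ = 14.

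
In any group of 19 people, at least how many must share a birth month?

The 19 people fall into 12 months of the year.
If each of the 12 months of the year held at most 1, the total would be at most 12 × 1 = 12 < 19, a contradiction.
So at least one holds ⌈19/12⌉ = 2.

2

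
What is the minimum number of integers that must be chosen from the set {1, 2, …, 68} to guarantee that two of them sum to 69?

35

Partition {1, …, 68} into 34 pairs: {1,68}, {2,67}, …, {34,35}.
Choosing 34 integers — say the integers 1 through 34 — takes one from each pair and avoids the property.
Choosing 35 forces two into the same pair by pigeonhole, and those sum to 69. So 35.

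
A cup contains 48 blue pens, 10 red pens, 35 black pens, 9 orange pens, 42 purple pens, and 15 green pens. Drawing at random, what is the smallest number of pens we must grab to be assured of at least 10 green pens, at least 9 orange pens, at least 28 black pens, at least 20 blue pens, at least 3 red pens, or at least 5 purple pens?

70

The worst case stops just short of every target: 19 blue, 2 red, 27 black, 8 orange, 4 purple, 9 green — 19 + 2 + 27 + 8 + 4 + 9 = 69 pens.
One more pen must push some ink color to its target, so 69 + 1 = 70.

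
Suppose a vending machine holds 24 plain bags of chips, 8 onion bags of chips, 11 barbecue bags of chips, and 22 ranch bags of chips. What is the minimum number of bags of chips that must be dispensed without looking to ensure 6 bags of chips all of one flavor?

21

The worst case takes 5 bags of chips of each flavor without reaching 6 of any: 4 × 5 = 20.
The next bag of chips must bring some flavor to 6, so 20 + 1 = 21.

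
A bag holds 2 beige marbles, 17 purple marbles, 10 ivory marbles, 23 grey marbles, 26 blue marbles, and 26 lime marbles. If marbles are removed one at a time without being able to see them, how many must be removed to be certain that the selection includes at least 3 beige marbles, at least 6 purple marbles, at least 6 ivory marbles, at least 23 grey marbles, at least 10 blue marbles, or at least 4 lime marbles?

47

The worst case stops just short of every target: 2 beige, 5 purple, 5 ivory, 22 grey, 9 blue, 3 lime — 2 + 5 + 5 + 22 + 9 + 3 = 46 marbles.
One more marble must push some color to its target, so 46 + 1 = 47.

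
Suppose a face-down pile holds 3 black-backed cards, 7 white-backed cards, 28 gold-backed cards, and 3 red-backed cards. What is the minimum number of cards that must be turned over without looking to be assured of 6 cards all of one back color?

17

In the worst case we take at most 5 of each back color, but all 3 black-backed and all 3 red-backed (fewer than 5), giving 3 + 5 + 5 + 3 = 16.
One more card then forces some back color to 6, so 16 + 1 = 17.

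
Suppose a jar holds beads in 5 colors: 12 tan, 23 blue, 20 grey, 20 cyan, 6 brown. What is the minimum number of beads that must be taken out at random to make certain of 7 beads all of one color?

31

The worst case takes 6 beads of each color without reaching 7 of any: 5 × 6 = 30.
The next bead must bring some color to 7, so 30 + 1 = 31.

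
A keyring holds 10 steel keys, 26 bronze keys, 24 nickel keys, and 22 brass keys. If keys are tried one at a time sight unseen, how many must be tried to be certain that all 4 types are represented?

The hardest type to obtain is steel: we could draw every other key first — 82 − 10 = 72 keys — without a single steel one.
The next draw must be steel, so 72 + 1 = 73.

73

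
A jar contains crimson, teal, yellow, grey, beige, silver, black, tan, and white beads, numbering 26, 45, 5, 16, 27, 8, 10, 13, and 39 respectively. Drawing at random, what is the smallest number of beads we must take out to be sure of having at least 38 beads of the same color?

Treat the 9 colors as pigeonholes.
In the worst case we take at most 37 of each color, but all 26 crimson, all 5 yellow, all 16 grey, all 27 beige, all 8 silver, all 10 black, and all 13 tan (fewer than 37), giving 26 + 37 + 5 + 16 + 27 + 8 + 10 + 13 + 37 = 179.
One more bead then forces some color to 38, so 179 + 1 = 180.

180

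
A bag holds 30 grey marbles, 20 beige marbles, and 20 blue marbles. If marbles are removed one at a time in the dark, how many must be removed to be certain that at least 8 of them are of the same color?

22

The worst case takes 7 marbles of each color without reaching 8 of any: 3 × 7 = 21.
The next marble must bring some color to 8, so 21 + 1 = 22.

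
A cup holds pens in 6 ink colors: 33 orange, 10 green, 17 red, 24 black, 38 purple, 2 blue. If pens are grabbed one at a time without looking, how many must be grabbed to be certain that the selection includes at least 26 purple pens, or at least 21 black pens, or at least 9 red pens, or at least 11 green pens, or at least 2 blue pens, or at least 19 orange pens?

83

Each of the 6 ink colors has its own threshold; avoid all of them simultaneously.
The worst case stops just short of every target: 18 orange, 10 green, 8 red, 20 black, 25 purple, 1 blue — 18 + 10 + 8 + 20 + 25 + 1 = 82 pens.
One more pen must push some ink color to its target, so 82 + 1 = 83.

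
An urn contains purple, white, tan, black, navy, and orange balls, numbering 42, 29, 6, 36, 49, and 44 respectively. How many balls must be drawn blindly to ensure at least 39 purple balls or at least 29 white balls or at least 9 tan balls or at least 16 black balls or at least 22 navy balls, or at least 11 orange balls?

The worst case stops just short of every target: 38 purple, 28 white, all 6 tan, 15 black, 21 navy, 10 orange — 38 + 28 + 6 + 15 + 21 + 10 = 118 balls.
One more ball must push some color to its target, so 118 + 1 = 119.

119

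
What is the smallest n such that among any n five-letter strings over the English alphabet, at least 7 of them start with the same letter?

157

There are 26 possible first letters acting as pigeonholes.
With 26 × 6 = 156 five-letter strings over the English alphabet we could place exactly 6 in each, with no class reaching 7.
One more forces some class to hold 7, so 156 + 1 = 157.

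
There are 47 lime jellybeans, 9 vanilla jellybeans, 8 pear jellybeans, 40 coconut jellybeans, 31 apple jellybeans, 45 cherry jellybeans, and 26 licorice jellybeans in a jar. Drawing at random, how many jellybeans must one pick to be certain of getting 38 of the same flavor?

In the worst case we take at most 37 of each flavor, but all 9 vanilla, all 8 pear, all 31 apple, and all 26 licorice (fewer than 37), giving 37 + 9 + 8 + 37 + 31 + 37 + 26 = 185.
One more jellybean then forces some flavor to 38, so 185 + 1 = 186.

186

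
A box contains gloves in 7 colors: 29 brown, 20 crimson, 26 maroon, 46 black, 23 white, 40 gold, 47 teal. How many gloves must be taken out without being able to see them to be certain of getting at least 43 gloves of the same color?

In the worst case we take at most 42 of each color, but all 29 brown, all 20 crimson, all 26 maroon, all 23 white, and all 40 gold (fewer than 42), giving 29 + 20 + 26 + 42 + 23 + 40 + 42 = 222.
One more glove then forces some color to 43, so 222 + 1 = 223.

223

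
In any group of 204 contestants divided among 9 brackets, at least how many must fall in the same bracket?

23

If each of the 9 brackets held at most 22, the total would be at most 9 × 22 = 198 < 204, a contradiction.
So at least one holds ⌈204/9⌉ = 23.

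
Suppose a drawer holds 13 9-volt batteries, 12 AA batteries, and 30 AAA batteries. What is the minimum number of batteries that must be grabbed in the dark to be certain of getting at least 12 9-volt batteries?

To avoid 9-volt batteries as long as possible, exhaust the other 2 types first.
The worst case draws every non-9-volt battery first: 12 + 30 = 42.
The next 12 draws are then forced to be 9-volt, giving 42 + 12 = 54.

54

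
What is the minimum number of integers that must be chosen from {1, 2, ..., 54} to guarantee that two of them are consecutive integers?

Partition {1, …, 54} into 27 pairs: {1,2}, {3,4}, …, {53,54}.
Choosing 27 integers — say the 27 even numbers 2, 4, …, 54 — takes one from each pair and avoids the property.
Choosing 28 forces two into the same pair by pigeonhole, and those are consecutive. So 28.

28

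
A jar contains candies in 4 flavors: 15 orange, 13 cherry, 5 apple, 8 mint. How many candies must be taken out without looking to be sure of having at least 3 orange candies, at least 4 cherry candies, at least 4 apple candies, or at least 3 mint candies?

11

Each of the 4 flavors has its own threshold; avoid all of them simultaneously.
The worst case stops just short of every target: 2 orange, 3 cherry, 3 apple, 2 mint — 2 + 3 + 3 + 2 = 10 candies.
One more candy must push some flavor to its target, so 10 + 1 = 11.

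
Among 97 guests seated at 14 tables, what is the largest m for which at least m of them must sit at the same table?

If each of the 14 tables held at most 6, the total would be at most 14 × 6 = 84 < 97, a contradiction.
So at least one holds ⌈97/14⌉ = 7.

7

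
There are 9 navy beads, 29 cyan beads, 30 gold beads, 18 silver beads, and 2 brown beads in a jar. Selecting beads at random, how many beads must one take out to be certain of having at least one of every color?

87

The hardest color to obtain is brown: we could draw every other bead first — 88 − 2 = 86 beads — without a single brown one.
The next draw must be brown, so 86 + 1 = 87.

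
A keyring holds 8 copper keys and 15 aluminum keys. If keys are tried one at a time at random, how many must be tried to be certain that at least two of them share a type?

The worst case takes 1 key of each type without reaching 2 of any: 2 × 1 = 2.
The next key must bring some type to 2, so 2 + 1 = 3.

3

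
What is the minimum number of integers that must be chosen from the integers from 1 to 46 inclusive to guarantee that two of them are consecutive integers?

24

Partition {1, …, 46} into 23 pairs: {1,2}, {3,4}, …, {45,46}.
Choosing 23 integers — say the 23 even numbers 2, 4, …, 46 — takes one from each pair and avoids the property.
Choosing 24 forces two into the same pair by pigeonhole, and those are consecutive. So 24.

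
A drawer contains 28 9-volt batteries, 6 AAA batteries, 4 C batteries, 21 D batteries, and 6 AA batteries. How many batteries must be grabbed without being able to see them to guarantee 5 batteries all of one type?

21

The worst case takes 4 batteries of each type without reaching 5 of any: 5 × 4 = 20.
The next battery must bring some type to 5, so 20 + 1 = 21.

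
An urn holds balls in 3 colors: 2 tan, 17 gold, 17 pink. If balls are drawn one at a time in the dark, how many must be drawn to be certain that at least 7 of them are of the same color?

15

In the worst case we take at most 6 of each color, but all 2 tan (fewer than 6), giving 2 + 6 + 6 = 14.
One more ball then forces some color to 7, so 14 + 1 = 15.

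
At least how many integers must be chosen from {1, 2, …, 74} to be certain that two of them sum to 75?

38

Partition {1, …, 74} into 37 pairs: {1,74}, {2,73}, …, {37,38}.
Choosing 37 integers — say the integers 1 through 37 — takes one from each pair and avoids the property.
Choosing 38 forces two into the same pair by pigeonhole, and those sum to 75. So 38.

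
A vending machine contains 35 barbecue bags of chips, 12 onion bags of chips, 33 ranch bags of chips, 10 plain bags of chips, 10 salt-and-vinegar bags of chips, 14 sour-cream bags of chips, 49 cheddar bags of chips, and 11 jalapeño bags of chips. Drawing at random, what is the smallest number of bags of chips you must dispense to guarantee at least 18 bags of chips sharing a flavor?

109

Treat the 8 flavors as pigeonholes.
In the worst case we take at most 17 of each flavor, but all 12 onion, all 10 plain, all 10 salt-and-vinegar, all 14 sour-cream, and all 11 jalapeño (fewer than 17), giving 17 + 12 + 17 + 10 + 10 + 14 + 17 + 11 = 108.
One more bag of chips then forces some flavor to 18, so 108 + 1 = 109.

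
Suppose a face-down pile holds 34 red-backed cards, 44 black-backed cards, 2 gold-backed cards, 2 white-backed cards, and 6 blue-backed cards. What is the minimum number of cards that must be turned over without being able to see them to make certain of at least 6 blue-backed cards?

The worst case draws every non-blue-backed card first: 34 + 44 + 2 + 2 = 82.
The next 6 draws are then forced to be blue-backed, giving 82 + 6 = 88.

88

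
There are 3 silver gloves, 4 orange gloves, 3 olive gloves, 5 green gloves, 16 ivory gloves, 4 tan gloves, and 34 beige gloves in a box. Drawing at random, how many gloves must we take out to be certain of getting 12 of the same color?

In the worst case we take at most 11 of each color, but all 3 silver, all 4 orange, all 3 olive, all 5 green, and all 4 tan (fewer than 11), giving 3 + 4 + 3 + 5 + 11 + 4 + 11 = 41.
One more glove then forces some color to 12, so 41 + 1 = 42.

42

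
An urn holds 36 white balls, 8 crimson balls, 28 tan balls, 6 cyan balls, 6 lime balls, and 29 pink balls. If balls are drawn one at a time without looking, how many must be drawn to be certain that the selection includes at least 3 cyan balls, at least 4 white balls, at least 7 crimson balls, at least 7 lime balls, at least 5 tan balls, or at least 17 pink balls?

38

The worst case stops just short of every target: 3 white, 6 crimson, 4 tan, 2 cyan, 6 lime, 16 pink — 3 + 6 + 4 + 2 + 6 + 16 = 37 balls.
One more ball must push some color to its target, so 37 + 1 = 38.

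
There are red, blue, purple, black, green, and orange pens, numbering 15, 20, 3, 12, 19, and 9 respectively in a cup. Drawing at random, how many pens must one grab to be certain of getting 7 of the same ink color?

34

In the worst case we take at most 6 of each ink color, but all 3 purple (fewer than 6), giving 6 + 6 + 3 + 6 + 6 + 6 = 33.
One more pen then forces some ink color to 7, so 33 + 1 = 34.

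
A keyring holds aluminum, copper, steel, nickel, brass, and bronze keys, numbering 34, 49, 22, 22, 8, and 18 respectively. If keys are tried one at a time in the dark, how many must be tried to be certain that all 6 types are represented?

146

The hardest type to obtain is brass: we could draw every other key first — 153 − 8 = 145 keys — without a single brass one.
The next draw must be brass, so 145 + 1 = 146.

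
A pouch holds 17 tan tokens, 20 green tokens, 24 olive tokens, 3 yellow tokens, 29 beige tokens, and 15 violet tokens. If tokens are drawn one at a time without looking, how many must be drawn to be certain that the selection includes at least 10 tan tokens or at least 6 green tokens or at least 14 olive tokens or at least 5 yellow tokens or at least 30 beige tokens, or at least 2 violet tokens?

The worst case stops just short of every target: 9 tan, 5 green, 13 olive, all 3 yellow, 29 beige, 1 violet — 9 + 5 + 13 + 3 + 29 + 1 = 60 tokens.
One more token must push some color to its target, so 60 + 1 = 61.

61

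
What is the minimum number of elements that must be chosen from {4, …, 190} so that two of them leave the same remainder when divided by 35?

Use the pigeonhole principle on residue classes: group the integers by remainder mod 35; there are 35 residue classes, each nonempty in this range.
Choosing one from each class (35 integers) avoids any shared remainder.
One more choice must repeat a class, so two differ by a multiple of 35. Hence 35 + 1 = 36.

36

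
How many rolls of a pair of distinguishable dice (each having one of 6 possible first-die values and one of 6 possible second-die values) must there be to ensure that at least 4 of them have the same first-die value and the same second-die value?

There are 6 × 6 = 36 (first-die value, second-die value) combinations acting as pigeonholes.
With 36 × 3 = 108 rolls of a pair of distinguishable dice we could place exactly 3 in each, with no (first-die value, second-die value) pair reaching 4.
One more forces some (first-die value, second-die value) pair to hold 4, so 108 + 1 = 109.

109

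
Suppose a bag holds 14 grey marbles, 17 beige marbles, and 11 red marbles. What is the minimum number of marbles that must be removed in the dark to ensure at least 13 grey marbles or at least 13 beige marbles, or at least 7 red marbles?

The worst case stops just short of every target: 12 grey, 12 beige, 6 red — 12 + 12 + 6 = 30 marbles.
One more marble must push some color to its target, so 30 + 1 = 31.

31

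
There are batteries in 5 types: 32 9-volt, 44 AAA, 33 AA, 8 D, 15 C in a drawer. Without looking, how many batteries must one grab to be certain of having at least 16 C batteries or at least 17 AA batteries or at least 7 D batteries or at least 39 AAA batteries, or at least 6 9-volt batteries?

81

The worst case stops just short of every target: 5 9-volt, 38 AAA, 16 AA, 6 D, 15 C — 5 + 38 + 16 + 6 + 15 = 80 batteries.
One more battery must push some type to its target, so 80 + 1 = 81.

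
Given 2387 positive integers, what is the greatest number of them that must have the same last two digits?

There are 100 possible two-digit endings, which serve as the pigeonholes.
If each of the 100 possible two-digit endings held at most 23, the total would be at most 100 × 23 = 2300 < 2387, a contradiction.
So at least one holds ⌈2387/100⌉ = 24.

24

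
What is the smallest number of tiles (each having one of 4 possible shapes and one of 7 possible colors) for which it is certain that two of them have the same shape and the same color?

29

There are 4 × 7 = 28 (shape, color) combinations acting as pigeonholes.
With 28 tiles we could place one in each, avoiding any repeat.
One more forces some (shape, color) pair to hold 2, so 28 + 1 = 29.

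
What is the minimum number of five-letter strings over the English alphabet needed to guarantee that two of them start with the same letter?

27

There are 26 possible first letters acting as pigeonholes.
With 26 five-letter strings over the English alphabet we could place one in each, avoiding any repeat.
One more forces some class to hold 2, so 26 + 1 = 27.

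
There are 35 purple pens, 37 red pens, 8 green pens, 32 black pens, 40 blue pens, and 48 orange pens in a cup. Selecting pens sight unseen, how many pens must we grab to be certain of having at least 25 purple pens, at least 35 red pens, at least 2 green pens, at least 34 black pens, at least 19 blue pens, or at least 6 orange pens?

115

The worst case stops just short of every target: 24 purple, 34 red, 1 green, all 32 black, 18 blue, 5 orange — 24 + 34 + 1 + 32 + 18 + 5 = 114 pens.
One more pen must push some ink color to its target, so 114 + 1 = 115.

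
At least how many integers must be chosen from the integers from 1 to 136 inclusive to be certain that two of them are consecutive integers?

69

Partition {1, …, 136} into 68 pairs: {1,2}, {3,4}, …, {135,136}.
Choosing 68 integers — say the 68 even numbers 2, 4, …, 136 — takes one from each pair and avoids the property.
Choosing 69 forces two into the same pair by pigeonhole, and those are consecutive. So 69.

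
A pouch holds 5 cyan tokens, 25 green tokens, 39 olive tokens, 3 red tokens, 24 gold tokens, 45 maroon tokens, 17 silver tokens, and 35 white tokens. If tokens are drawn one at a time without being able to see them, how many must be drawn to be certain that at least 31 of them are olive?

185

To avoid olive tokens as long as possible, exhaust the other 7 colors first.
The worst case draws every non-olive token first: 5 + 25 + 3 + 24 + 45 + 17 + 35 = 154.
The next 31 draws are then forced to be olive, giving 154 + 31 = 185.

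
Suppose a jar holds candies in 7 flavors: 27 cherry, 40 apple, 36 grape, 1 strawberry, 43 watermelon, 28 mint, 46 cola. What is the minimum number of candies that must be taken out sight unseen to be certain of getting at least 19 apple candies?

200

The worst case draws every non-apple candy first: 27 + 36 + 1 + 43 + 28 + 46 = 181.
The next 19 draws are then forced to be apple, giving 181 + 19 = 200.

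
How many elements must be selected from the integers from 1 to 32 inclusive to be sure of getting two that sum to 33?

Partition {1, …, 32} into 16 pairs: {1,32}, {2,31}, …, {16,17}.
Choosing 16 integers — say the integers 1 through 16 — takes one from each pair and avoids the property.
Choosing 17 forces two into the same pair by pigeonhole, and those sum to 33. So 17.

17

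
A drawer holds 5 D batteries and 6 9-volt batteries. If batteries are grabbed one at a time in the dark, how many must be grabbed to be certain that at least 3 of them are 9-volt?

The worst case draws every non-9-volt battery first: 5.
The next 3 draws are then forced to be 9-volt, giving 5 + 3 = 8.

8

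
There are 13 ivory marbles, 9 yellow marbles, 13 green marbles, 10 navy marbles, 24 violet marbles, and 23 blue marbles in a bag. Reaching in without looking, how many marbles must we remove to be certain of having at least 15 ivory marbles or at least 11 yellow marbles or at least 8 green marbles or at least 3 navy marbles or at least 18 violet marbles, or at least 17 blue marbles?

65

Each of the 6 colors has its own threshold; avoid all of them simultaneously.
The worst case stops just short of every target: all 13 ivory, all 9 yellow, 7 green, 2 navy, 17 violet, 16 blue — 13 + 9 + 7 + 2 + 17 + 16 = 64 marbles.
One more marble must push some color to its target, so 64 + 1 = 65.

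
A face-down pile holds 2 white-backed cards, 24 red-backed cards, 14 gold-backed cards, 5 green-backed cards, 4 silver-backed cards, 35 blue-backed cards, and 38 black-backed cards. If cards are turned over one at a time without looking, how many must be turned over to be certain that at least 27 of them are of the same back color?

In the worst case we take at most 26 of each back color, but all 2 white-backed, all 24 red-backed, all 14 gold-backed, all 5 green-backed, and all 4 silver-backed (fewer than 26), giving 2 + 24 + 14 + 5 + 4 + 26 + 26 = 101.
One more card then forces some back color to 27, so 101 + 1 = 102.

102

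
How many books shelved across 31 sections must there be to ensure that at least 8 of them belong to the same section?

There are 31 sections acting as pigeonholes.
With 31 × 7 = 217 books we could place exactly 7 in each, with no class reaching 8.
One more forces some class to hold 8, so 217 + 1 = 218.

218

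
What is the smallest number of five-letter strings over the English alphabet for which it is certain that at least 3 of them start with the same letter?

There are 26 possible first letters acting as pigeonholes.
With 26 × 2 = 52 five-letter strings over the English alphabet we could place exactly 2 in each, with no class reaching 3.
One more forces some class to hold 3, so 52 + 1 = 53.

53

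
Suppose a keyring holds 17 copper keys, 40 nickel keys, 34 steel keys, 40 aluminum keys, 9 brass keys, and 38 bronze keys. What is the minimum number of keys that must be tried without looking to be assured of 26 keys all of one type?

127

In the worst case we take at most 25 of each type, but all 17 copper and all 9 brass (fewer than 25), giving 17 + 25 + 25 + 25 + 9 + 25 = 126.
One more key then forces some type to 26, so 126 + 1 = 127.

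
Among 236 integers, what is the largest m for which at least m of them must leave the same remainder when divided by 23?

11

The 236 integers fall into 23 residue classes modulo 23.
If each of the 23 residue classes modulo 23 held at most 10, the total would be at most 23 × 10 = 230 < 236, a contradiction.
So at least one holds ⌈236/23⌉ = 11.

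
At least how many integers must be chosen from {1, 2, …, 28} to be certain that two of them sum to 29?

Partition {1, …, 28} into 14 pairs: {1,28}, {2,27}, …, {14,15}.
Choosing 14 integers — say the integers 1 through 14 — takes one from each pair and avoids the property.
Choosing 15 forces two into the same pair by pigeonhole, and those sum to 29. So 15.

15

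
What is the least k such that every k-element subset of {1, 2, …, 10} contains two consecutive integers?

Partition {1, …, 10} into 5 pairs: {1,2}, {3,4}, …, {9,10}.
Choosing 5 integers — say the 5 even numbers 2, 4, …, 10 — takes one from each pair and avoids the property.
Choosing 6 forces two into the same pair by pigeonhole, and those are consecutive. So 6.

6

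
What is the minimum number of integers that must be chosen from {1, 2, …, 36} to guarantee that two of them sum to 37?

19

Partition {1, …, 36} into 18 pairs: {1,36}, {2,35}, …, {18,19}.
Choosing 18 integers — say the integers 1 through 18 — takes one from each pair and avoids the property.
Choosing 19 forces two into the same pair by pigeonhole, and those sum to 37. So 19.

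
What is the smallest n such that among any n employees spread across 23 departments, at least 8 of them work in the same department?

162

There are 23 departments acting as pigeonholes.
With 23 × 7 = 161 employees we could place exactly 7 in each, with no class reaching 8.
One more forces some class to hold 8, so 161 + 1 = 162.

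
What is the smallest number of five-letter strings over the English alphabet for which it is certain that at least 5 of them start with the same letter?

105

There are 26 possible first letters acting as pigeonholes.
With 26 × 4 = 104 five-letter strings over the English alphabet we could place exactly 4 in each, with no class reaching 5.
One more forces some class to hold 5, so 104 + 1 = 105.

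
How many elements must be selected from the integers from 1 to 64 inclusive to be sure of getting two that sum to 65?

Partition {1, …, 64} into 32 pairs: {1,64}, {2,63}, …, {32,33}.
Choosing 32 integers — say the integers 1 through 32 — takes one from each pair and avoids the property.
Choosing 33 forces two into the same pair by pigeonhole, and those sum to 65. So 33.

33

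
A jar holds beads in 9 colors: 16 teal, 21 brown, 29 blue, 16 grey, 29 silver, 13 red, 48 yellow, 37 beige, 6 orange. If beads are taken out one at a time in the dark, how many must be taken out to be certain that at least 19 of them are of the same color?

142

In the worst case we take at most 18 of each color, but all 16 teal, all 16 grey, all 13 red, and all 6 orange (fewer than 18), giving 16 + 18 + 18 + 16 + 18 + 13 + 18 + 18 + 6 = 141.
One more bead then forces some color to 19, so 141 + 1 = 142.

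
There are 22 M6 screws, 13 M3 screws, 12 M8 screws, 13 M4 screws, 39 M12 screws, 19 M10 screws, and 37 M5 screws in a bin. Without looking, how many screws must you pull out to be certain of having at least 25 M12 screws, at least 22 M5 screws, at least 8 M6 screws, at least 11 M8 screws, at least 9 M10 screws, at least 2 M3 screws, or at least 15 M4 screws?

85

The worst case stops just short of every target: 7 M6, 1 M3, 10 M8, all 13 M4, 24 M12, 8 M10, 21 M5 — 7 + 1 + 10 + 13 + 24 + 8 + 21 = 84 screws.
One more screw must push some size to its target, so 84 + 1 = 85.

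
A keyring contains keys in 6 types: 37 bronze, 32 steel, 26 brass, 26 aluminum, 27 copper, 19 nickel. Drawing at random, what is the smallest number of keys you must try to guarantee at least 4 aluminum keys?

To avoid aluminum keys as long as possible, exhaust the other 5 types first.
The worst case draws every non-aluminum key first: 37 + 32 + 26 + 27 + 19 = 141.
The next 4 draws are then forced to be aluminum, giving 141 + 4 = 145.

145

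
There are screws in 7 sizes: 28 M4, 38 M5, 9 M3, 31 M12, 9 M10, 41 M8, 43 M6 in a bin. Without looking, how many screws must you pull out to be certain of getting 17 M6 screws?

173

The worst case draws every non-M6 screw first: 28 + 38 + 9 + 31 + 9 + 41 = 156.
The next 17 draws are then forced to be M6, giving 156 + 17 = 173.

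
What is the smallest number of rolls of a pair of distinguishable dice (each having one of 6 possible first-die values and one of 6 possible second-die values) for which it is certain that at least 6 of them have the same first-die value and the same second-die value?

181

There are 6 × 6 = 36 (first-die value, second-die value) combinations acting as pigeonholes.
With 36 × 5 = 180 rolls of a pair of distinguishable dice we could place exactly 5 in each, with no (first-die value, second-die value) pair reaching 6.
One more forces some (first-die value, second-die value) pair to hold 6, so 180 + 1 = 181.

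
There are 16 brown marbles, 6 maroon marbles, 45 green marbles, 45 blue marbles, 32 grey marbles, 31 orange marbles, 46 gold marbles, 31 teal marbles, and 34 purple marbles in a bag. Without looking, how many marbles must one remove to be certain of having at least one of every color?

The hardest color to obtain is maroon: we could draw every other marble first — 286 − 6 = 280 marbles — without a single maroon one.
The next draw must be maroon, so 280 + 1 = 281.

281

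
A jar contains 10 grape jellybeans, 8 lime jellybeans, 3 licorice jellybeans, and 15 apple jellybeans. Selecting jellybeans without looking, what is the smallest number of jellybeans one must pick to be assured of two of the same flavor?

Treat the 4 flavors as pigeonholes.
The worst case takes 1 jellybean of each flavor without reaching 2 of any: 4 × 1 = 4.
The next jellybean must bring some flavor to 2, so 4 + 1 = 5.

5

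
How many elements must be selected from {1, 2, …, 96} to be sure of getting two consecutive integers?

Partition {1, …, 96} into 48 pairs: {1,2}, {3,4}, …, {95,96}.
Choosing 48 integers — say the 48 even numbers 2, 4, …, 96 — takes one from each pair and avoids the property.
Choosing 49 forces two into the same pair by pigeonhole, and those are consecutive. So 49.

49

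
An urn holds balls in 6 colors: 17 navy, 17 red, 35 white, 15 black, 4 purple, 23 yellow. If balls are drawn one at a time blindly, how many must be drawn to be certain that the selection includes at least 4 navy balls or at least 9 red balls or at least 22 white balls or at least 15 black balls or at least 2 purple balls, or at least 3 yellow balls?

50

Each of the 6 colors has its own threshold; avoid all of them simultaneously.
The worst case stops just short of every target: 3 navy, 8 red, 21 white, 14 black, 1 purple, 2 yellow — 3 + 8 + 21 + 14 + 1 + 2 = 49 balls.
One more ball must push some color to its target, so 49 + 1 = 50.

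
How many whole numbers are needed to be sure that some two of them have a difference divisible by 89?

Two integers differ by a multiple of 89 exactly when they share a remainder mod 89.
There are 89 residue classes mod 89, so 89 integers can all lie in distinct classes.
One more integer must repeat a residue, giving a difference divisible by 89. So n = 89 + 1 = 90.

90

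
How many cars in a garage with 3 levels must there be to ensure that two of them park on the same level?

There are 3 levels acting as pigeonholes.
With 3 cars we could place one in each, avoiding any repeat.
One more forces some class to hold 2, so 3 + 1 = 4.

4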